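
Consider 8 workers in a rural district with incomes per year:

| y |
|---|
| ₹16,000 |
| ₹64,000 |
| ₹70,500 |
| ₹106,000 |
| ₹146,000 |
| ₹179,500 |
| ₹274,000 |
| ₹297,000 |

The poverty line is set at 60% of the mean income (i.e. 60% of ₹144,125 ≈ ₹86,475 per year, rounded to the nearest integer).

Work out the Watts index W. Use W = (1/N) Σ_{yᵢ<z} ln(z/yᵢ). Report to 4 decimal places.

Below the line: ₹16,000, ₹64,000, ₹70,500 (q = 3 of N = 8).
Log gaps: ln(86475/16000) = 1.6873; ln(86475/64000) = 0.3010; ln(86475/70500) = 0.2042.
W = 2.192482 / 8 = 0.2741.

0.2741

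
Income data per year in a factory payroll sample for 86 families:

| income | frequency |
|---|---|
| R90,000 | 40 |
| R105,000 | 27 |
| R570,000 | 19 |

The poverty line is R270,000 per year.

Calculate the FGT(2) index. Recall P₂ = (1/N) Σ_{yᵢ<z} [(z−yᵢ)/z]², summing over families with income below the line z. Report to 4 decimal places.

Below z: 40×R90,000, 27×R105,000 (q = 67 of N = 86).
Relative gaps: (270000−90000)/270000 = 0.6667 (×40); (270000−105000)/270000 = 0.6111 (×27).
Squared: 0.4444 (×40); 0.3735 (×27).
Sum = 27.861111; P₂ = 27.861111 / 86 = 0.3240.

0.3240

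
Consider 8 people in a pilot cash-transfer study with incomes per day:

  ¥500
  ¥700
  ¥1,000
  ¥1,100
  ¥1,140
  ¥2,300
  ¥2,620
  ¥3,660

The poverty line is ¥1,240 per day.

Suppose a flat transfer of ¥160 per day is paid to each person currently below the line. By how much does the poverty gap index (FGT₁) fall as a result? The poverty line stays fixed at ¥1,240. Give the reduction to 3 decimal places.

Before: below the line — ¥500, ¥700, ¥1,000, ¥1,100, ¥1,140; poverty gap index (FGT₁) = 0.17742.
After the ¥160 transfer: below the line — ¥660, ¥860, ¥1,160; poverty gap index (FGT₁) = 0.10484.
Reduction = 0.17742 − 0.10484 = 0.073.

0.073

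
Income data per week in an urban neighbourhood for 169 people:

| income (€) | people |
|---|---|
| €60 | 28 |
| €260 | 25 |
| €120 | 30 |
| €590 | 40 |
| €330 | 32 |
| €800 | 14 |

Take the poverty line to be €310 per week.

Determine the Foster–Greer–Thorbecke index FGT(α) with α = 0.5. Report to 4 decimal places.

0.3472

Below z: 28×€60, 30×€120, 25×€260 (q = 83 of N = 169).
Normalized shortfalls: (310−60)/310 = 0.8065 (×28); (310−120)/310 = 0.6129 (×30); (310−260)/310 = 0.1613 (×25).
Raised to α = 0.5: 0.89803 (×28); 0.78288 (×30); 0.40161 (×25).
Sum = 58.671425; FGT(0.5) = 58.671425 / 169 = 0.3472.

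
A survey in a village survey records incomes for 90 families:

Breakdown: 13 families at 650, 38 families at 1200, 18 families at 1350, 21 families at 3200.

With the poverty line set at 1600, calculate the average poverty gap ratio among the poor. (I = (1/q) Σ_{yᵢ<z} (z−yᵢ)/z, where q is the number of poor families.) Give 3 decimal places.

Incomes under z: 13×650, 38×1200, 18×1350 (q = 69 of N = 90).
Shortfall ratios (z−y)/z: 0.5938 (×13), 0.2500 (×38), 0.1562 (×18); sum = 20.031250.
I averages over the q = 69 poor units only: 20.031250 / 69 = 0.290.

0.290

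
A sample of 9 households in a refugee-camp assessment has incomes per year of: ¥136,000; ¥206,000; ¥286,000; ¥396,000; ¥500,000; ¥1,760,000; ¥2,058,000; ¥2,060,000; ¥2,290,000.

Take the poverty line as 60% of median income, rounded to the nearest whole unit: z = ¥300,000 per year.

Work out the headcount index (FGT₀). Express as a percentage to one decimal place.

3 of the 9 households have income below ¥300,000.
H = 3/9 = 33.3%.

33.3%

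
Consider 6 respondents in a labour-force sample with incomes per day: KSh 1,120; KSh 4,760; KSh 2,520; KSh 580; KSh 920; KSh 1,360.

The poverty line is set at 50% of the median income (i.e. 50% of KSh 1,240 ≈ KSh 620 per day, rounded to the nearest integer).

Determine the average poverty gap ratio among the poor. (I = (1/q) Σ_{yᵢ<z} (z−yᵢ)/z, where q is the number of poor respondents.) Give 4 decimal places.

0.0645

Incomes under z: KSh 580 (q = 1 of N = 6).
Relative gaps: 0.0645; sum = 0.064516.
I averages over the q = 1 poor units only: 0.064516 / 1 = 0.0645.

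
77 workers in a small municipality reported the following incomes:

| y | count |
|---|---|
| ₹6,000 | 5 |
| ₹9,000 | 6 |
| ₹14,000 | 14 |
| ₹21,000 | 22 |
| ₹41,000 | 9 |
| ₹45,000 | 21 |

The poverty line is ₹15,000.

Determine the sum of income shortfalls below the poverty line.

Below the line: 5×₹6,000, 6×₹9,000, 14×₹14,000 (q = 25 of N = 77).
Individual gaps: 5×(15000−6000) = 45000; 6×(15000−9000) = 36000; 14×(15000−14000) = 14000.
Aggregate gap = ₹95,000.

₹95,000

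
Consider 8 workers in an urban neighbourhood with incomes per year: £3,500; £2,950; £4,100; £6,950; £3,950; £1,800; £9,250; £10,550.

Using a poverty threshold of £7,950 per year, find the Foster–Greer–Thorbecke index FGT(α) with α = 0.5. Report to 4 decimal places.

Poor units: £1,800, £2,950, £3,500, £3,950, £4,100, £6,950 (q = 6 of N = 8).
Normalized shortfalls: (7950−1800)/7950 = 0.7736; (7950−2950)/7950 = 0.6289; (7950−3500)/7950 = 0.5597; (7950−3950)/7950 = 0.5031; (7950−4100)/7950 = 0.4843; (7950−6950)/7950 = 0.1258.
Raised to α = 0.5: 0.87954; 0.79305; 0.74816; 0.70933; 0.69590; 0.35466.
Sum = 4.180642; FGT(0.5) = 4.180642 / 8 = 0.5226.

0.5226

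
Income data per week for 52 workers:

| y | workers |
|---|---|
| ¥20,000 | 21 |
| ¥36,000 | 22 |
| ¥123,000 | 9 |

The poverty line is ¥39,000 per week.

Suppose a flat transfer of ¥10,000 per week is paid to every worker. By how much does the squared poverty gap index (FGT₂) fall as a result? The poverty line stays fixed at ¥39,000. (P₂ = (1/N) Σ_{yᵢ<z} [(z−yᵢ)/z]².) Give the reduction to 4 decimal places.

Before: below the line — 21×¥20,000, 22×¥36,000; squared poverty gap index (FGT₂) = 0.098354.
After the ¥10,000 transfer: below the line — 21×¥30,000; squared poverty gap index (FGT₂) = 0.021507.
Reduction = 0.098354 − 0.021507 = 0.0768.

0.0768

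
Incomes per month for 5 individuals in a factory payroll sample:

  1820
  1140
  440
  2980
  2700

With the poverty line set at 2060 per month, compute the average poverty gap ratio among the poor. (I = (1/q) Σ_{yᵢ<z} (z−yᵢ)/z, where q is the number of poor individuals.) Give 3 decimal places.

0.450

Poor units: 440, 1140, 1820 (q = 3 of N = 5).
Shortfall ratios (z−y)/z: 0.7864, 0.4466, 0.1165; sum = 1.349515.
The income-gap ratio divides by q (the poor only): 1.349515 / 3 = 0.450.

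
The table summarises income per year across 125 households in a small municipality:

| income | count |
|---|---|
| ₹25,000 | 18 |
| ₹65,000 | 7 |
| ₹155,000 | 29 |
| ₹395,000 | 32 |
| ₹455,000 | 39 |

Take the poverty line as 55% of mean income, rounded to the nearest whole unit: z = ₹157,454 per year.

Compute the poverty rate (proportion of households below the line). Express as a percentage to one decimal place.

43.2%

54 of the 125 households have income below ₹157,454.
H = 54/125 = 43.2%.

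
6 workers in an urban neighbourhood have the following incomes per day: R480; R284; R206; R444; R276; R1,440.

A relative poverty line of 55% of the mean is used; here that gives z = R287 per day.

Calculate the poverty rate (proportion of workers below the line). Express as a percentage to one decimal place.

50.0%

3 of the 6 workers have income below R287.
H = 3/6 = 50.0%.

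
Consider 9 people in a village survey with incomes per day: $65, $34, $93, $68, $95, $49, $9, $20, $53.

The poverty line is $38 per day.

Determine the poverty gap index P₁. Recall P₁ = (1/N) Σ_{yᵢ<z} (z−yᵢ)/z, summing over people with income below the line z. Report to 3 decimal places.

0.149

Incomes under z: $9, $20, $34 (q = 3 of N = 9).
Normalized shortfalls: (38−9)/38 = 0.7632; (38−20)/38 = 0.4737; (38−34)/38 = 0.1053.
Sum of shortfalls = 1.342105; P₁ averages over all N: 1.342105 / 9 = 0.149.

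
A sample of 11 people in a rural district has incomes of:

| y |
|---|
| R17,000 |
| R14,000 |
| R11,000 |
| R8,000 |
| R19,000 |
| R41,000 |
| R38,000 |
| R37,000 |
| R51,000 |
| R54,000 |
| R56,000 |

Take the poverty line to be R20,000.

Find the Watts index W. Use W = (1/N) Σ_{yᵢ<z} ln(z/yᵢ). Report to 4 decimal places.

0.1895

Poor units: R8,000, R11,000, R14,000, R17,000, R19,000 (q = 5 of N = 11).
Log shortfalls: ln(20000/8000) = 0.9163; ln(20000/11000) = 0.5978; ln(20000/14000) = 0.3567; ln(20000/17000) = 0.1625; ln(20000/19000) = 0.0513.
W = 2.084615 / 11 = 0.1895.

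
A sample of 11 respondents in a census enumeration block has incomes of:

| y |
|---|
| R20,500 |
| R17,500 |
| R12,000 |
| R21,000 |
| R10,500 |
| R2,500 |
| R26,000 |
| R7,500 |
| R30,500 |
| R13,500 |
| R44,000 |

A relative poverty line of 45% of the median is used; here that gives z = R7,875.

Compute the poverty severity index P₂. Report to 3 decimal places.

0.043

Poor units: R2,500, R7,500 (q = 2 of N = 11).
Gap ratios (z−y)/z: (7875−2500)/7875 = 0.6825; (7875−7500)/7875 = 0.0476.
Squared: 0.4659; 0.0023.
Sum = 0.468128; P₂ = 0.468128 / 11 = 0.043.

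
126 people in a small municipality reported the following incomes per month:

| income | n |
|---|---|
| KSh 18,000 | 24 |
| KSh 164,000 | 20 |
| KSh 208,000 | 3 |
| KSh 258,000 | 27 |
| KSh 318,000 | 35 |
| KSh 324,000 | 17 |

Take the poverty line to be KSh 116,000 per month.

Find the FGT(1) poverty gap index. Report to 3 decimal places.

0.161

Poor units: 24×KSh 18,000 (q = 24 of N = 126).
Gap ratios (z−y)/z: (116000−18000)/116000 = 0.8448 (×24).
Σ = 20.275862. Dividing by the full population N = 126 gives P₁ = 0.161.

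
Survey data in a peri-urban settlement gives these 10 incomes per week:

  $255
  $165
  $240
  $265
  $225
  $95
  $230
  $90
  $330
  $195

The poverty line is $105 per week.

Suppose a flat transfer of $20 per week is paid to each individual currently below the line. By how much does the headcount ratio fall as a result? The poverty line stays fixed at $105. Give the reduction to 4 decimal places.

0.2000

Before: below the line — $90, $95; headcount ratio = 0.200000.
After the $20 transfer: below the line — none; headcount ratio = 0.000000.
Reduction = 0.200000 − 0.000000 = 0.2000.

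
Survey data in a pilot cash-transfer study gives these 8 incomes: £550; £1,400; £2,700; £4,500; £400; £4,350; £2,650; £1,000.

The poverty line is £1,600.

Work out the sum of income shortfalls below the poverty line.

Incomes under z: £400, £550, £1,000, £1,400 (q = 4 of N = 8).
Individual gaps: 1600−400 = 1200; 1600−550 = 1050; 1600−1000 = 600; 1600−1400 = 200.
Aggregate gap = £3,050.

£3,050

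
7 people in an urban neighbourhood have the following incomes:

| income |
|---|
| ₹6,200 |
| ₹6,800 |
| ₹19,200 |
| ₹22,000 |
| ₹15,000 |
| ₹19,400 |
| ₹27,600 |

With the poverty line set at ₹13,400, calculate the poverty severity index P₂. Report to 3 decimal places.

0.076

Below z: ₹6,200, ₹6,800 (q = 2 of N = 7).
Relative gaps: (13400−6200)/13400 = 0.5373; (13400−6800)/13400 = 0.4925.
Squared: 0.2887; 0.2426.
Sum = 0.531299; P₂ = 0.531299 / 7 = 0.076.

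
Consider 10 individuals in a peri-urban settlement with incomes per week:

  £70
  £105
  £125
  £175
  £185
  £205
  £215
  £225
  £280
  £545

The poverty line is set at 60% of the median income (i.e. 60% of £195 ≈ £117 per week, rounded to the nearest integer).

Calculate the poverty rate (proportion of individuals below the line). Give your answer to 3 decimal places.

0.200

2 of the 10 individuals have income below £117.
H = 2/10 = 0.200.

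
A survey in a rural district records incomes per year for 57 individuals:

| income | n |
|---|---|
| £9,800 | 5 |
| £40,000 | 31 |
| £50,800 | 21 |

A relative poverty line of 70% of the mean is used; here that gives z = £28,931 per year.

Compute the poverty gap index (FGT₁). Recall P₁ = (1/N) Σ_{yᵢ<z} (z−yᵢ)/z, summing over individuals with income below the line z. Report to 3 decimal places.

0.058

Incomes under z: 5×£9,800 (q = 5 of N = 57).
Normalized shortfalls: (28931−9800)/28931 = 0.6613 (×5).
Sum of shortfalls = 3.306315; P₁ averages over all N: 3.306315 / 57 = 0.058.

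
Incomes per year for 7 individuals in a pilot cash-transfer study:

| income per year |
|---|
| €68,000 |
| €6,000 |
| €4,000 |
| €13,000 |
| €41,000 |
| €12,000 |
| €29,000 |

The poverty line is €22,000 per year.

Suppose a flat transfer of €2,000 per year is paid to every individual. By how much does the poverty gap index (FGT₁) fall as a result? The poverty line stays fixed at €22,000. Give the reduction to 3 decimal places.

Before: below the line — €4,000, €6,000, €12,000, €13,000; poverty gap index (FGT₁) = 0.34416.
After the €2,000 transfer: below the line — €6,000, €8,000, €14,000, €15,000; poverty gap index (FGT₁) = 0.29221.
Reduction = 0.34416 − 0.29221 = 0.052.

0.052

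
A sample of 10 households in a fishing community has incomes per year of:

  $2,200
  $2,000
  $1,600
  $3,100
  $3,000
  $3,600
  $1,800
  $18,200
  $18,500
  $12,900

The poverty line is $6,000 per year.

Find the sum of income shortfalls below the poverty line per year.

$24,700

Poor units: $1,600, $1,800, $2,000, $2,200, $3,000, $3,100, $3,600 (q = 7 of N = 10).
Individual gaps: 6000−1600 = 4400; 6000−1800 = 4200; 6000−2000 = 4000; 6000−2200 = 3800; 6000−3000 = 3000; 6000−3100 = 2900; 6000−3600 = 2400.
Aggregate gap = $24,700.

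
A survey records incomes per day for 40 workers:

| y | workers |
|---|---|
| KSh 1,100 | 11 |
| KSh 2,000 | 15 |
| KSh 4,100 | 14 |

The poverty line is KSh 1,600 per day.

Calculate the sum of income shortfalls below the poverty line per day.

KSh 5,500

Below z: 11×KSh 1,100 (q = 11 of N = 40).
Individual gaps: 11×(1600−1100) = 5500.
Aggregate gap = KSh 5,500.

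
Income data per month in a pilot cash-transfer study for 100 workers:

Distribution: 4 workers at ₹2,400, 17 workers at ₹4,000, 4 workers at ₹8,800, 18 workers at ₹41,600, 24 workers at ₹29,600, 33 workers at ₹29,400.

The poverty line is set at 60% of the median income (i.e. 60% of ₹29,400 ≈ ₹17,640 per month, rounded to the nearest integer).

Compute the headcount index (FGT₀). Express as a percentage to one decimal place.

25 of the 100 workers have income below ₹17,640.
H = 25/100 = 25.0%.

25.0%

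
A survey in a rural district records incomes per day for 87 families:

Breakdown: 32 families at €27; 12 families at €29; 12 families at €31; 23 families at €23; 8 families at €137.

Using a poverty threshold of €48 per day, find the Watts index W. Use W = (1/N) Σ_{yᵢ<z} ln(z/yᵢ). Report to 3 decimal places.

Poor units: 23×€23, 32×€27, 12×€29, 12×€31 (q = 79 of N = 87).
Log gaps: ln(48/23) = 0.7357 (×23); ln(48/27) = 0.5754 (×32); ln(48/29) = 0.5039 (×12); ln(48/31) = 0.4372 (×12).
W = 46.626337 / 87 = 0.536.

0.536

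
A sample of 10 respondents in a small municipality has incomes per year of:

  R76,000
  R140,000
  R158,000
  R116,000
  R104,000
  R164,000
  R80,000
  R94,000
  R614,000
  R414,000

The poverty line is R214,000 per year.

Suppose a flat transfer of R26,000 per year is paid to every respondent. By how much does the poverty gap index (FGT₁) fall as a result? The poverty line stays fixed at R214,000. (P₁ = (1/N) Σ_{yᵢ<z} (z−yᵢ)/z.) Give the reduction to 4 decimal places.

0.0972

Before: below the line — R76,000, R80,000, R94,000, R104,000, R116,000, R140,000, R158,000, R164,000; poverty gap index (FGT₁) = 0.364486.
After the R26,000 transfer: below the line — R102,000, R106,000, R120,000, R130,000, R142,000, R166,000, R184,000, R190,000; poverty gap index (FGT₁) = 0.267290.
Reduction = 0.364486 − 0.267290 = 0.0972.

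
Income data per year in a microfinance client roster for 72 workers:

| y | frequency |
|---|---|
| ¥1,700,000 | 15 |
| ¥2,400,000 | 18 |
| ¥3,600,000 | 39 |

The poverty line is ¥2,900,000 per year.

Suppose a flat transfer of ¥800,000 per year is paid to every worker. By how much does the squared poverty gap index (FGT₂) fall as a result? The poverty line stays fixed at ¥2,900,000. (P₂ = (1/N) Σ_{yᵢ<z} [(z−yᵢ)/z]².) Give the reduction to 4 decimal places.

Before: below the line — 15×¥1,700,000, 18×¥2,400,000; squared poverty gap index (FGT₂) = 0.043103.
After the ¥800,000 transfer: below the line — 15×¥2,500,000; squared poverty gap index (FGT₂) = 0.003964.
Reduction = 0.043103 − 0.003964 = 0.0391.

0.0391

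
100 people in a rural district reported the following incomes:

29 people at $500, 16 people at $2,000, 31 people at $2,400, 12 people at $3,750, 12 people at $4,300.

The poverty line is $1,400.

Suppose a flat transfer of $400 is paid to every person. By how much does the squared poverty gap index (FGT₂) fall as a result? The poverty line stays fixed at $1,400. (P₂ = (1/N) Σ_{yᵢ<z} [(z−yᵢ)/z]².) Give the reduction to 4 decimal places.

0.0829

Before: below the line — 29×$500; squared poverty gap index (FGT₂) = 0.119847.
After the $400 transfer: below the line — 29×$900; squared poverty gap index (FGT₂) = 0.036990.
Reduction = 0.119847 − 0.036990 = 0.0829.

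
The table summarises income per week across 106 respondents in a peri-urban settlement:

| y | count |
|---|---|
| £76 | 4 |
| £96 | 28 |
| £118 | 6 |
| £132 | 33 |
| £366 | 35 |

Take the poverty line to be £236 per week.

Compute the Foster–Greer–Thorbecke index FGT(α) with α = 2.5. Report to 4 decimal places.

Incomes under z: 4×£76, 28×£96, 6×£118, 33×£132 (q = 71 of N = 106).
Normalized shortfalls: (236−76)/236 = 0.6780 (×4); (236−96)/236 = 0.5932 (×28); (236−118)/236 = 0.5000 (×6); (236−132)/236 = 0.4407 (×33).
Raised to α = 2.5: 0.37846 (×4); 0.27104 (×28); 0.17678 (×6); 0.12891 (×33).
Sum = 14.417931; FGT(2.5) = 14.417931 / 106 = 0.1360.

0.1360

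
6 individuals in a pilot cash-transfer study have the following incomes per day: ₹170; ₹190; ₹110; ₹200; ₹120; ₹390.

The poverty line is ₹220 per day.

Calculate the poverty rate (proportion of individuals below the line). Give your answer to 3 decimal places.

0.833

5 of the 6 individuals have income below ₹220.
H = 5/6 = 0.833.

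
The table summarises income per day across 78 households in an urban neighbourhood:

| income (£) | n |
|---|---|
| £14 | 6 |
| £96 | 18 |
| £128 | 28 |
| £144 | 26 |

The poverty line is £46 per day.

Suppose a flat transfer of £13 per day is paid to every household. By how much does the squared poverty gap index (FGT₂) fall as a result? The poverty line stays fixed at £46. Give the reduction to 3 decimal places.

0.024

Before: below the line — 6×£14; squared poverty gap index (FGT₂) = 0.03723.
After the £13 transfer: below the line — 6×£27; squared poverty gap index (FGT₂) = 0.01312.
Reduction = 0.03723 − 0.01312 = 0.024.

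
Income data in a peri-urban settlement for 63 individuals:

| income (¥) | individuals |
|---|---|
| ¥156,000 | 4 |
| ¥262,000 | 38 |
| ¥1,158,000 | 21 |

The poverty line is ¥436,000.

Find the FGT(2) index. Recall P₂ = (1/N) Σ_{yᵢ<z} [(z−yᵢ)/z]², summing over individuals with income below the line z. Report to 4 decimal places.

0.1223

Below z: 4×¥156,000, 38×¥262,000 (q = 42 of N = 63).
Relative gaps: (436000−156000)/436000 = 0.6422 (×4); (436000−262000)/436000 = 0.3991 (×38).
Squared: 0.4124 (×4); 0.1593 (×38).
Sum = 7.701835; P₂ = 7.701835 / 63 = 0.1223.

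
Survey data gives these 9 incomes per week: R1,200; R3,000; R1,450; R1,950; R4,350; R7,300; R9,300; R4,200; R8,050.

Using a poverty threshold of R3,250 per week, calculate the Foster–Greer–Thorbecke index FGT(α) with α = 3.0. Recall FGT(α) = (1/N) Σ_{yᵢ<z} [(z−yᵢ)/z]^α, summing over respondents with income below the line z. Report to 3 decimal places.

0.054

Below the line: R1,200, R1,450, R1,950, R3,000 (q = 4 of N = 9).
Normalized shortfalls: (3250−1200)/3250 = 0.6308; (3250−1450)/3250 = 0.5538; (3250−1950)/3250 = 0.4000; (3250−3000)/3250 = 0.0769.
Raised to α = 3.0: 0.25096; 0.16989; 0.06400; 0.00046.
Sum = 0.485309; FGT(3.0) = 0.485309 / 9 = 0.054.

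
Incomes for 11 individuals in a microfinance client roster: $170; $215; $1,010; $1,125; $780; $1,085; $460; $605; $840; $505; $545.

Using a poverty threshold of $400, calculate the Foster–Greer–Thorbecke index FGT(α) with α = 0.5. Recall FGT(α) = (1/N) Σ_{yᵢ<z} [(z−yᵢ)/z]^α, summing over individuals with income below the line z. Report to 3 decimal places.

0.131

Poor units: $170, $215 (q = 2 of N = 11).
Normalized shortfalls: (400−170)/400 = 0.5750; (400−215)/400 = 0.4625.
Raised to α = 0.5: 0.75829; 0.68007.
Sum = 1.438361; FGT(0.5) = 1.438361 / 11 = 0.131.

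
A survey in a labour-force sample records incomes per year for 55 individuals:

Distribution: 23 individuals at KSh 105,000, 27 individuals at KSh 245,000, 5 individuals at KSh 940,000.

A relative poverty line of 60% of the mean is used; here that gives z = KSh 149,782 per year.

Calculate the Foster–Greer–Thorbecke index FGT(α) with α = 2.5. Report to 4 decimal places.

0.0204

Below the line: 23×KSh 105,000 (q = 23 of N = 55).
Normalized shortfalls: (149782−105000)/149782 = 0.2990 (×23).
Raised to α = 2.5: 0.04888 (×23).
Sum = 1.124184; FGT(2.5) = 1.124184 / 55 = 0.0204.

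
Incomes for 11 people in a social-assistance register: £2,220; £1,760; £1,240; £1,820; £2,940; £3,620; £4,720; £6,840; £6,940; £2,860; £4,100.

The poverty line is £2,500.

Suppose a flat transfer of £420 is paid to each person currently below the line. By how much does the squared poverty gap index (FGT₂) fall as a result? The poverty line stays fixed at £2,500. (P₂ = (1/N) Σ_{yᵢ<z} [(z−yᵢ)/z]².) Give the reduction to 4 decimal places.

0.0262

Before: below the line — £1,240, £1,760, £1,820, £2,220; squared poverty gap index (FGT₂) = 0.038924.
After the £420 transfer: below the line — £1,660, £2,180, £2,240; squared poverty gap index (FGT₂) = 0.012736.
Reduction = 0.038924 − 0.012736 = 0.0262.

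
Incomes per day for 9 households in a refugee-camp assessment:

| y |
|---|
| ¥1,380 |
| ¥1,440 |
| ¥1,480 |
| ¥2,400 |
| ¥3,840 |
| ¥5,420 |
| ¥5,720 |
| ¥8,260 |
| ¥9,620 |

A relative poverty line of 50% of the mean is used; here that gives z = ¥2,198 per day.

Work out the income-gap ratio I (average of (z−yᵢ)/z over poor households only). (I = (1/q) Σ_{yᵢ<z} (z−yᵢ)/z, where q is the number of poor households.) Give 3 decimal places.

0.348

Below z: ¥1,380, ¥1,440, ¥1,480 (q = 3 of N = 9).
Shortfall ratios (z−y)/z: 0.3722, 0.3449, 0.3267; sum = 1.043676.
The income-gap ratio divides by q (the poor only): 1.043676 / 3 = 0.348.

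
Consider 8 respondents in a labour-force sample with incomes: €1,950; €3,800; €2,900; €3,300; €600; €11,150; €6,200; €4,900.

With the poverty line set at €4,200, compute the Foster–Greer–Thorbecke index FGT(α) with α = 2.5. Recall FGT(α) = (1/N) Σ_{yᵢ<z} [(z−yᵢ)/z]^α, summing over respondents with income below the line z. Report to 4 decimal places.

Poor units: €600, €1,950, €2,900, €3,300, €3,800 (q = 5 of N = 8).
Relative gaps: (4200−600)/4200 = 0.8571; (4200−1950)/4200 = 0.5357; (4200−2900)/4200 = 0.3095; (4200−3300)/4200 = 0.2143; (4200−3800)/4200 = 0.0952.
Raised to α = 2.5: 0.68019; 0.21006; 0.05330; 0.02126; 0.00280.
Sum = 0.967606; FGT(2.5) = 0.967606 / 8 = 0.1210.

0.1210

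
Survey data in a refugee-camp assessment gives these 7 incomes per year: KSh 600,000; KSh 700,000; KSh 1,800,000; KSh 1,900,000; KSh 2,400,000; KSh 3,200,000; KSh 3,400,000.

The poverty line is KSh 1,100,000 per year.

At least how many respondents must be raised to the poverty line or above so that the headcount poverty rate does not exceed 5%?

2

Currently q = 2 of N = 7 are below the line (H = 0.286).
A headcount ratio of at most 5% allows at most ⌊0.05 × 7⌋ = 0 poor respondents.
So at least 2 − 0 = 2 must be lifted.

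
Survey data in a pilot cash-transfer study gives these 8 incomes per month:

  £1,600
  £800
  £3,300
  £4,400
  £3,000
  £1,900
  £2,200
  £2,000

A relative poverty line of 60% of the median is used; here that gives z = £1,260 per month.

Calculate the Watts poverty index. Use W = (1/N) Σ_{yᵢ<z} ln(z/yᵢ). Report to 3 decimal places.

Below the line: £800 (q = 1 of N = 8).
Log shortfalls: ln(1260/800) = 0.4543.
W = 0.454255 / 8 = 0.057.

0.057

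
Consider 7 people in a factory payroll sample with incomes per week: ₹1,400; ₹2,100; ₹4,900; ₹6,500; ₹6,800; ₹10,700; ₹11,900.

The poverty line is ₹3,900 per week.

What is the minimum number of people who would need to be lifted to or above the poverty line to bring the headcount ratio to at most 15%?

1

Currently q = 2 of N = 7 are below the line (H = 0.286).
A headcount ratio of at most 15% allows at most ⌊0.15 × 7⌋ = 1 poor people.
So at least 2 − 1 = 1 must be lifted.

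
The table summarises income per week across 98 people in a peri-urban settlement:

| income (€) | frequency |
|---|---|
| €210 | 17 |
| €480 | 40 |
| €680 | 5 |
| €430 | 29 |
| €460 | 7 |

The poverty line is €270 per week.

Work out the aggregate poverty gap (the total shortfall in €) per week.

€1,020

Incomes under z: 17×€210 (q = 17 of N = 98).
Individual gaps: 17×(270−210) = 1020.
Aggregate gap = €1,020.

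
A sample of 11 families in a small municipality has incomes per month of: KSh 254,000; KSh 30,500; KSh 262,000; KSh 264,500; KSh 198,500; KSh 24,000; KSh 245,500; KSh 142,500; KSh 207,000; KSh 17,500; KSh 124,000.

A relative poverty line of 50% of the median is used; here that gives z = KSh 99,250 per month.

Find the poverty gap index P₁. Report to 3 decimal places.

0.207

Poor units: KSh 17,500, KSh 24,000, KSh 30,500 (q = 3 of N = 11).
Gap ratios (z−y)/z: (99250−17500)/99250 = 0.8237; (99250−24000)/99250 = 0.7582; (99250−30500)/99250 = 0.6927.
Σ = 2.274559. Dividing by the full population N = 11 gives P₁ = 0.207.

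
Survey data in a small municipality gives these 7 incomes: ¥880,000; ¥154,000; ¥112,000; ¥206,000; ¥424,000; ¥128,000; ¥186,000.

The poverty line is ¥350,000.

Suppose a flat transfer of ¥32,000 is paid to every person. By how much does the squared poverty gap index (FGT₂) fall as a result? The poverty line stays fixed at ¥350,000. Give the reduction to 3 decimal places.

0.066

Before: below the line — ¥112,000, ¥128,000, ¥154,000, ¥186,000, ¥206,000; squared poverty gap index (FGT₂) = 0.22388.
After the ¥32,000 transfer: below the line — ¥144,000, ¥160,000, ¥186,000, ¥218,000, ¥238,000; squared poverty gap index (FGT₂) = 0.15790.
Reduction = 0.22388 − 0.15790 = 0.066.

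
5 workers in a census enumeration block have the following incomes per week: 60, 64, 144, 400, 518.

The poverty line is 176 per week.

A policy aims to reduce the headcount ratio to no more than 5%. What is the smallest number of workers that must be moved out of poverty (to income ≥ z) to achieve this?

3

Currently q = 3 of N = 5 are below the line (H = 0.600).
A headcount ratio of at most 5% allows at most ⌊0.05 × 5⌋ = 0 poor workers.
So at least 3 − 0 = 3 must be lifted.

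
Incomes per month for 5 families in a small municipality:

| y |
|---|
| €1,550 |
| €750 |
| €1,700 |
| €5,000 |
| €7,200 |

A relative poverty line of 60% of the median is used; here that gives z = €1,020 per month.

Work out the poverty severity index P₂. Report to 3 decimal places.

0.014

Below the line: €750 (q = 1 of N = 5).
Shortfall ratios: (1020−750)/1020 = 0.2647.
Squared: 0.0701.
Sum = 0.070069; P₂ = 0.070069 / 5 = 0.014.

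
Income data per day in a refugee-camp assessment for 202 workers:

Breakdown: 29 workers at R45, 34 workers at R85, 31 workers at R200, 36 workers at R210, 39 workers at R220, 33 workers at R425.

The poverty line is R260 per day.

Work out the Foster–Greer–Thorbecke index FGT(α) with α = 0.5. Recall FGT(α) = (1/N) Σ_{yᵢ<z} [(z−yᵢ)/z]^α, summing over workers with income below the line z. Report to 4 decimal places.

0.4962

Incomes under z: 29×R45, 34×R85, 31×R200, 36×R210, 39×R220 (q = 169 of N = 202).
Shortfall ratios: (260−45)/260 = 0.8269 (×29); (260−85)/260 = 0.6731 (×34); (260−200)/260 = 0.2308 (×31); (260−210)/260 = 0.1923 (×36); (260−220)/260 = 0.1538 (×39).
Raised to α = 0.5: 0.90935 (×29); 0.82041 (×34); 0.48038 (×31); 0.43853 (×36); 0.39223 (×39).
Sum = 100.241292; FGT(0.5) = 100.241292 / 202 = 0.4962.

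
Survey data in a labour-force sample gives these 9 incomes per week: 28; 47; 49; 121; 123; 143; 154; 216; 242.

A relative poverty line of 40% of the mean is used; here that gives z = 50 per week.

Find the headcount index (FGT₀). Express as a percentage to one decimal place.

3 of the 9 individuals have income below 50.
H = 3/9 = 33.3%.

33.3%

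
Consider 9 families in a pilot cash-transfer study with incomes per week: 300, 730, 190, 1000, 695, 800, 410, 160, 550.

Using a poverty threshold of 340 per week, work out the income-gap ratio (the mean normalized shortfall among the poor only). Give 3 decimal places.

0.363

Below z: 160, 190, 300 (q = 3 of N = 9).
Relative gaps: 0.5294, 0.4412, 0.1176; sum = 1.088235.
I averages over the q = 3 poor units only: 1.088235 / 3 = 0.363.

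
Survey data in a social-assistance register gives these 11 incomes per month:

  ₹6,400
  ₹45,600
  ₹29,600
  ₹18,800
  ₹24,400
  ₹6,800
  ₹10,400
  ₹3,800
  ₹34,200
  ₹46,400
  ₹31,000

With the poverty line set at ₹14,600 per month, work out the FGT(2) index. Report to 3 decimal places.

Incomes under z: ₹3,800, ₹6,400, ₹6,800, ₹10,400 (q = 4 of N = 11).
Normalized shortfalls: (14600−3800)/14600 = 0.7397; (14600−6400)/14600 = 0.5616; (14600−6800)/14600 = 0.5342; (14600−10400)/14600 = 0.2877.
Squared: 0.5472; 0.3154; 0.2854; 0.0828.
Sum = 1.230813; P₂ = 1.230813 / 11 = 0.112.

0.112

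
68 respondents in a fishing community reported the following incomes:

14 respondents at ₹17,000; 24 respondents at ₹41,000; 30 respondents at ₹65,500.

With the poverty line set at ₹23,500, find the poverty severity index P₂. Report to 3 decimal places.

0.016

Below the line: 14×₹17,000 (q = 14 of N = 68).
Gap ratios (z−y)/z: (23500−17000)/23500 = 0.2766 (×14).
Squared: 0.0765 (×14).
Sum = 1.071073; P₂ = 1.071073 / 68 = 0.016.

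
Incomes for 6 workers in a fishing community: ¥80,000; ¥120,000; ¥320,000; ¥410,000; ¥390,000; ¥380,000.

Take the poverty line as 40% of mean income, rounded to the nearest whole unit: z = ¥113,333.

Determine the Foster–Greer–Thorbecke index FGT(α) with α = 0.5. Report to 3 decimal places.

0.090

Poor units: ¥80,000 (q = 1 of N = 6).
Shortfall ratios: (113333−80000)/113333 = 0.2941.
Raised to α = 0.5: 0.54232.
Sum = 0.542324; FGT(0.5) = 0.542324 / 6 = 0.090.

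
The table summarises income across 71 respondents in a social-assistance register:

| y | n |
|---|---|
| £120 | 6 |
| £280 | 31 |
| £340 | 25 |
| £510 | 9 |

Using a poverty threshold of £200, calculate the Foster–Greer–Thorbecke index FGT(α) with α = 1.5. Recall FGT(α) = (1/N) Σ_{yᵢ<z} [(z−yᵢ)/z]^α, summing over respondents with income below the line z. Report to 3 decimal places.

Below z: 6×£120 (q = 6 of N = 71).
Gap ratios (z−y)/z: (200−120)/200 = 0.4000 (×6).
Raised to α = 1.5: 0.25298 (×6).
Sum = 1.517893; FGT(1.5) = 1.517893 / 71 = 0.021.

0.021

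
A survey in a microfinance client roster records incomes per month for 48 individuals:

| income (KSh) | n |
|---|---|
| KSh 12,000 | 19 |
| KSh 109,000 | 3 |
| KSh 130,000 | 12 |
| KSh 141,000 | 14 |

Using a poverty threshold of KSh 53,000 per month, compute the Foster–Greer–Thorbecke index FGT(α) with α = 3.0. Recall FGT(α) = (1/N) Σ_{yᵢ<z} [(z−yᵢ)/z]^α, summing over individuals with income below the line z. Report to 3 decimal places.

Incomes under z: 19×KSh 12,000 (q = 19 of N = 48).
Relative gaps: (53000−12000)/53000 = 0.7736 (×19).
Raised to α = 3.0: 0.46294 (×19).
Sum = 8.795845; FGT(3.0) = 8.795845 / 48 = 0.183.

0.183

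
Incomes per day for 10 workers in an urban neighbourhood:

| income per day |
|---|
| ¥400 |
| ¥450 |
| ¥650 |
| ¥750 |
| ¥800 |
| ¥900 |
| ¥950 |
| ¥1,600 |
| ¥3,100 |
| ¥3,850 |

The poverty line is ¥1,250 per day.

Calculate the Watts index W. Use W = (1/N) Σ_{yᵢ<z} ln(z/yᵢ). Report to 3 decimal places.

Incomes under z: ¥400, ¥450, ¥650, ¥750, ¥800, ¥900, ¥950 (q = 7 of N = 10).
Log gaps: ln(1250/400) = 1.1394; ln(1250/450) = 1.0217; ln(1250/650) = 0.6539; ln(1250/750) = 0.5108; ln(1250/800) = 0.4463; ln(1250/900) = 0.3285; ln(1250/950) = 0.2744.
W = 4.375066 / 10 = 0.438.

0.438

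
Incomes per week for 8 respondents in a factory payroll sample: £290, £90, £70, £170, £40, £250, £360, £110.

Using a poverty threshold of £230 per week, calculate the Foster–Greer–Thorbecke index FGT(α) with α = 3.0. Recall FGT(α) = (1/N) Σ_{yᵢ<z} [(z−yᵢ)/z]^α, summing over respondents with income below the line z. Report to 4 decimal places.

0.1607

Incomes under z: £40, £70, £90, £110, £170 (q = 5 of N = 8).
Gap ratios (z−y)/z: (230−40)/230 = 0.8261; (230−70)/230 = 0.6957; (230−90)/230 = 0.6087; (230−110)/230 = 0.5217; (230−170)/230 = 0.2609.
Raised to α = 3.0: 0.56374; 0.33665; 0.22553; 0.14202; 0.01775.
Sum = 1.285691; FGT(3.0) = 1.285691 / 8 = 0.1607.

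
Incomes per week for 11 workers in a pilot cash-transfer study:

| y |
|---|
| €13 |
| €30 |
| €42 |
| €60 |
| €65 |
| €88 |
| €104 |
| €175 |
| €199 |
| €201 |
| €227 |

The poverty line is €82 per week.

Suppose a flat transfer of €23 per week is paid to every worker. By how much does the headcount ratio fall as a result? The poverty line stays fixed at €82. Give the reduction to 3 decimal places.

0.182

Before: below the line — €13, €30, €42, €60, €65; headcount ratio = 0.45455.
After the €23 transfer: below the line — €36, €53, €65; headcount ratio = 0.27273.
Reduction = 0.45455 − 0.27273 = 0.182.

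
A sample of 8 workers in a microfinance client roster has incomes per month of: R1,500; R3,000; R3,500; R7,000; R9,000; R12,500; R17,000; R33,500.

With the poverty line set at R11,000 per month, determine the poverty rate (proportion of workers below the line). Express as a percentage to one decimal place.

62.5%

5 of the 8 workers have income below R11,000.
H = 5/8 = 62.5%.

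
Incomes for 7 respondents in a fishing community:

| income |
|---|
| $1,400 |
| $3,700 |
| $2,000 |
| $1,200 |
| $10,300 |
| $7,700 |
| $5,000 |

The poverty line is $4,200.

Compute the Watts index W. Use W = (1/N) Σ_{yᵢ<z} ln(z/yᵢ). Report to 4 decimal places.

Below the line: $1,200, $1,400, $2,000, $3,700 (q = 4 of N = 7).
ln(z/y) terms: ln(4200/1200) = 1.2528; ln(4200/1400) = 1.0986; ln(4200/2000) = 0.7419; ln(4200/3700) = 0.1268.
W = 3.220064 / 7 = 0.4600.

0.4600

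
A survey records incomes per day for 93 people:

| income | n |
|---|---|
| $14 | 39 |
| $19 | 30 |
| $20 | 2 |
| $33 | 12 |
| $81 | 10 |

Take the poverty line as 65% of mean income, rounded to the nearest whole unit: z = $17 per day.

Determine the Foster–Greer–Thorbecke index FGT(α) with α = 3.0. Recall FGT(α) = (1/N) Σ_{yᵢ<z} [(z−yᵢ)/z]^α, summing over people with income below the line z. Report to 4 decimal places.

Poor units: 39×$14 (q = 39 of N = 93).
Normalized shortfalls: (17−14)/17 = 0.1765 (×39).
Raised to α = 3.0: 0.00550 (×39).
Sum = 0.214329; FGT(3.0) = 0.214329 / 93 = 0.0023.

0.0023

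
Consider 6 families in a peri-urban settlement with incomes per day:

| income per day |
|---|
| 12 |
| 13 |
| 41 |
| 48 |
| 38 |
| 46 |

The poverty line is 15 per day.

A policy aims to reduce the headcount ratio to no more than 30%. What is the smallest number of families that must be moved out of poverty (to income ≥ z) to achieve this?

Currently q = 2 of N = 6 are below the line (H = 0.333).
A headcount ratio of at most 30% allows at most ⌊0.30 × 6⌋ = 1 poor families.
So at least 2 − 1 = 1 must be lifted.

1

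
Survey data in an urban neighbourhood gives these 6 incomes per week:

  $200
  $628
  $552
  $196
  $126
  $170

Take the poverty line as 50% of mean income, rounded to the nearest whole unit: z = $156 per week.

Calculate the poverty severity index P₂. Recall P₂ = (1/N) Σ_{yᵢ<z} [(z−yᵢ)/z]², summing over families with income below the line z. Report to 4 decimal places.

Incomes under z: $126 (q = 1 of N = 6).
Normalized shortfalls: (156−126)/156 = 0.1923.
Squared: 0.0370.
Sum = 0.036982; P₂ = 0.036982 / 6 = 0.0062.

0.0062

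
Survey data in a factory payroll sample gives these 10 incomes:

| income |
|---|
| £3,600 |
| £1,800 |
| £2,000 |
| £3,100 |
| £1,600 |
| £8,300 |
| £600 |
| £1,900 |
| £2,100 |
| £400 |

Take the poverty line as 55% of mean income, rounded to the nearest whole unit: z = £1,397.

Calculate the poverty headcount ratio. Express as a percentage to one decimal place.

20.0%

2 of the 10 workers have income below £1,397.
H = 2/10 = 20.0%.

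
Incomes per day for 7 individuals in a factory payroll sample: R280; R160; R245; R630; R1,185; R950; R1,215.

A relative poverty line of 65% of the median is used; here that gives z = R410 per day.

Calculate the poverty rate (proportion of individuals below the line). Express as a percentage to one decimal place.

42.9%

3 of the 7 individuals have income below R410.
H = 3/7 = 42.9%.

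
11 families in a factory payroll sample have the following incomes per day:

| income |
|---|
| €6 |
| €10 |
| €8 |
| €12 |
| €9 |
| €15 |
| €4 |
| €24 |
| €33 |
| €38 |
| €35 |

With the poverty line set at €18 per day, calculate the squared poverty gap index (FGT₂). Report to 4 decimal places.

0.1768

Below the line: €4, €6, €8, €9, €10, €12, €15 (q = 7 of N = 11).
Gap ratios (z−y)/z: (18−4)/18 = 0.7778; (18−6)/18 = 0.6667; (18−8)/18 = 0.5556; (18−9)/18 = 0.5000; (18−10)/18 = 0.4444; (18−12)/18 = 0.3333; (18−15)/18 = 0.1667.
Squared: 0.6049; 0.4444; 0.3086; 0.2500; 0.1975; 0.1111; 0.0278.
Sum = 1.944444; P₂ = 1.944444 / 11 = 0.1768.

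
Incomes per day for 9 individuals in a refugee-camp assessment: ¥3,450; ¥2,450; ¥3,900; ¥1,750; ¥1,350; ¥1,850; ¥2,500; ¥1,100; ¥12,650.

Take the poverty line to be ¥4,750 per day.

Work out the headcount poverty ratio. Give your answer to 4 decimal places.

8 of the 9 individuals have income below ¥4,750.
H = 8/9 = 0.8889.

0.8889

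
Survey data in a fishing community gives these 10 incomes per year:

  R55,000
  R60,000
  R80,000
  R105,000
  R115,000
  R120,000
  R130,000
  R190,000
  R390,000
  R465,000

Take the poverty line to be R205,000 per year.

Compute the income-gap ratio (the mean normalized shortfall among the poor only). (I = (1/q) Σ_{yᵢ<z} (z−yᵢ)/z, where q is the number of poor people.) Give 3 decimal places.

0.479

Below z: R55,000, R60,000, R80,000, R105,000, R115,000, R120,000, R130,000, R190,000 (q = 8 of N = 10).
Shortfall ratios (z−y)/z: 0.7317, 0.7073, 0.6098, 0.4878, 0.4390, 0.4146, 0.3659, 0.0732; sum = 3.829268.
I averages over the q = 8 poor units only: 3.829268 / 8 = 0.479.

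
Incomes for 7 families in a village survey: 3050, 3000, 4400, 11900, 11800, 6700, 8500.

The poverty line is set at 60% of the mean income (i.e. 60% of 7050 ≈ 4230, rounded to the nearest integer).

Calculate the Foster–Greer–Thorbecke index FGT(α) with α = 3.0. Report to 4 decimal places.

0.0066

Incomes under z: 3000, 3050 (q = 2 of N = 7).
Normalized shortfalls: (4230−3000)/4230 = 0.2908; (4230−3050)/4230 = 0.2790.
Raised to α = 3.0: 0.02459; 0.02171.
Sum = 0.046295; FGT(3.0) = 0.046295 / 7 = 0.0066.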